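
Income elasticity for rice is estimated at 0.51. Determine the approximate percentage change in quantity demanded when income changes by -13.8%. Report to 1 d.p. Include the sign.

%ΔQ ≈ η × %ΔI = 0.51 × (-13.8%) = -7.0%.

-7.0%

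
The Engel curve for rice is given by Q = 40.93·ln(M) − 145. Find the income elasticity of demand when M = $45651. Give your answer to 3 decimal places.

0.139

At M = 45651: Q = 294.129.
dQ/dM = 40.93/M = 0.000896585 at this income.
η = (dQ/dM)·(M/Q) = 0.000896585 × (45651/294.129) = 0.139.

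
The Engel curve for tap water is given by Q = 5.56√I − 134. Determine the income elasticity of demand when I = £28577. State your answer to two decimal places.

At I = 28577: Q = 805.903.
dQ/dI = 5.56/(2√I) = 0.0164451 at this income.
η = (dQ/dI)·(I/Q) = 0.0164451 × (28577/805.903) = 0.58.

0.58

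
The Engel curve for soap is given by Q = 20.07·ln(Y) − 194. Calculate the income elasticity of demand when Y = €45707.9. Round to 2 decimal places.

At Y = 45707.9: Q = 21.352.
dQ/dY = 20.07/Y = 0.000439093 at this income.
η = (dQ/dY)·(Y/Q) = 0.000439093 × (45707.9/21.352) = 0.94.

0.94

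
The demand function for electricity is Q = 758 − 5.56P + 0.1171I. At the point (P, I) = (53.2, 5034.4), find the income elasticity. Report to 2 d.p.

At P = 53.2, I = 5034.4: Q = 1051.736.
Holding P constant, ∂Q/∂I = 0.1171.
η_I = (∂Q/∂I)·(I/Q) = 0.1171 × (5034.4/1051.736) = 0.56.

0.56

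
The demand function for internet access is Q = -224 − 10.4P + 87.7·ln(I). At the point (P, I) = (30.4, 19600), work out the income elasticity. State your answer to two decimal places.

At P = 30.4, I = 19600: Q = 326.604.
Holding P constant, ∂Q/∂I = 87.7/I = 0.00447449.
η_I = (∂Q/∂I)·(I/Q) = 0.00447449 × (19600/326.604) = 0.27.

0.27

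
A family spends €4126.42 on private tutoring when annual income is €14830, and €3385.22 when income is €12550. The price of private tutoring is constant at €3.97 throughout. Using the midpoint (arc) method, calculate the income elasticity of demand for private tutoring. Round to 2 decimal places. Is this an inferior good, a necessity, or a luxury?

1.18 (luxury)

With a constant price, Q₁ = 4126.42/3.97 = 1039.401 and Q₂ = 3385.22/3.97 = 852.700 (equivalently, work directly with expenditure since P cancels).
Midpoint %ΔQ = (3385.22 − 4126.42)/3755.82 = -0.19735; midpoint %ΔI = (12550 − 14830)/13690 = -0.16654.
η = -0.19735 / -0.16654 = 1.18.
η > 1 ⇒ luxury.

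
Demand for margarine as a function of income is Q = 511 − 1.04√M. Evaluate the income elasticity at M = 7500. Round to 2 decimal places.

-0.11

At M = 7500: Q = 420.933.
dQ/dM = -1.04/(2√M) = -0.00600444 at this income.
η = (dQ/dM)·(M/Q) = -0.00600444 × (7500/420.933) = -0.11.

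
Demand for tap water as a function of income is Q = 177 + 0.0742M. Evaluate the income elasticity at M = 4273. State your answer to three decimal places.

At M = 4273: Q = 494.057.
dQ/dM = 0.0742.
η = (dQ/dM)·(M/Q) = 0.0742 × (4273/494.057) = 0.642.

0.642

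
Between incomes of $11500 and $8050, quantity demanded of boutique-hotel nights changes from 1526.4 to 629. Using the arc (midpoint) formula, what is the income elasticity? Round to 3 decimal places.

ΔQ = 629 − 1526.4 = -897.4; midpoint Q̄ = (1526.4 + 629)/2 = 1077.7.
ΔI = 8050 − 11500 = -3450; midpoint Ī = (11500 + 8050)/2 = 9775.
η = (ΔQ/Q̄) ÷ (ΔI/Ī) = (-897.4/1077.7) ÷ (-3450/9775) = 2.359.

2.359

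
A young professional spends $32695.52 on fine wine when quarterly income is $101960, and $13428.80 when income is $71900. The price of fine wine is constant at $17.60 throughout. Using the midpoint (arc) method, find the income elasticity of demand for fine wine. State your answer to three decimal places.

2.416

With a constant price, Q₁ = 32695.52/17.60 = 1857.700 and Q₂ = 13428.80/17.60 = 763.000 (equivalently, work directly with expenditure since P cancels).
Midpoint %ΔQ = (13428.80 − 32695.52)/23062.16 = -0.83543; midpoint %ΔI = (71900 − 101960)/86930 = -0.34580.
η = -0.83543 / -0.34580 = 2.416.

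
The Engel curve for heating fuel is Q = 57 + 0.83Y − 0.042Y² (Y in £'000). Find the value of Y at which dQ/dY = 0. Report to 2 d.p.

dQ/dY = 0.83 − 0.084Y.
The good is inferior where dQ/dY < 0. Setting dQ/dY = 0 gives Y = 0.83 / 0.084 = 9.88.

9.88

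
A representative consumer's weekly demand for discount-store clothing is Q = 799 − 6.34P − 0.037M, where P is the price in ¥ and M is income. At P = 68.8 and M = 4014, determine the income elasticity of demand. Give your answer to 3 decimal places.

At P = 68.8, M = 4014: Q = 214.290.
Holding P constant, ∂Q/∂M = −0.037.
η_M = (∂Q/∂M)·(M/Q) = -0.037 × (4014/214.290) = -0.693.

-0.693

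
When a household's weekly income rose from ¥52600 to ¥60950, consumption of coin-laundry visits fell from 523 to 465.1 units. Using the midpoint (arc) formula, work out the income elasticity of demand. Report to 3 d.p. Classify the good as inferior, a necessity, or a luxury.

-0.797 (inferior good)

ΔQ = 465.1 − 523 = -57.9; midpoint Q̄ = (523 + 465.1)/2 = 494.05.
ΔI = 60950 − 52600 = 8350; midpoint Ī = (52600 + 60950)/2 = 56775.
η = (ΔQ/Q̄) ÷ (ΔI/Ī) = (-57.9/494.05) ÷ (8350/56775) = -0.797.
η < 0 ⇒ inferior good.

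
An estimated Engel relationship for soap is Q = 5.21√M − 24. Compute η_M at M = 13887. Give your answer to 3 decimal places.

At M = 13887: Q = 589.963.
dQ/dM = 5.21/(2√M) = 0.0221057 at this income.
η = (dQ/dM)·(M/Q) = 0.0221057 × (13887/589.963) = 0.520.

0.520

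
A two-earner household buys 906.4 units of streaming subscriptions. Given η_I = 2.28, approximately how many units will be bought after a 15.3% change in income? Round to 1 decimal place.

%ΔQ ≈ η × %ΔI = 2.28 × 15.3% = 34.884%.
New Q ≈ 906.4 × (1 + 0.34884) = 1222.6.

1222.6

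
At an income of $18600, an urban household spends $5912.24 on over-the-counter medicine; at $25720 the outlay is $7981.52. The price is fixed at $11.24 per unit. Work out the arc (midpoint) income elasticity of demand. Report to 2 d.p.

0.93

With a constant price, Q₁ = 5912.24/11.24 = 526.000 and Q₂ = 7981.52/11.24 = 710.100 (equivalently, work directly with expenditure since P cancels).
Midpoint %ΔQ = (7981.52 − 5912.24)/6946.88 = 0.29787; midpoint %ΔI = (25720 − 18600)/22160 = 0.32130.
η = 0.29787 / 0.32130 = 0.93.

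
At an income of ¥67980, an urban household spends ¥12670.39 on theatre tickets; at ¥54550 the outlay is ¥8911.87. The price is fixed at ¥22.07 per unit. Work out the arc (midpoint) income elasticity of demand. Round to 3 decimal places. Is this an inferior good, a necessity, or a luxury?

With a constant price, Q₁ = 12670.39/22.07 = 574.100 and Q₂ = 8911.87/22.07 = 403.800 (equivalently, work directly with expenditure since P cancels).
Midpoint %ΔQ = (8911.87 − 12670.39)/10791.13 = -0.34830; midpoint %ΔI = (54550 − 67980)/61265 = -0.21921.
η = -0.34830 / -0.21921 = 1.589.
η > 1 ⇒ luxury.

1.589 (luxury)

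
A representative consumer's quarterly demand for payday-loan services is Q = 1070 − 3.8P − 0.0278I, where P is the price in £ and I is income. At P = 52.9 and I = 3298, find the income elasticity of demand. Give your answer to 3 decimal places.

At P = 52.9, I = 3298: Q = 777.296.
Holding P constant, ∂Q/∂I = −0.0278.
η_I = (∂Q/∂I)·(I/Q) = -0.0278 × (3298/777.296) = -0.118.

-0.118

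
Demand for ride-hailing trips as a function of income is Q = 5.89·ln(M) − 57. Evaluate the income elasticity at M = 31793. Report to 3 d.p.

At M = 31793: Q = 4.062.
dQ/dM = 5.89/M = 0.000185261 at this income.
η = (dQ/dM)·(M/Q) = 0.000185261 × (31793/4.062) = 1.450.

1.450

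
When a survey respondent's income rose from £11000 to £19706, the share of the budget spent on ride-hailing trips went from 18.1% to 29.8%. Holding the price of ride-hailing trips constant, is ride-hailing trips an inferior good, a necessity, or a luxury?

The budget share rises as income rises, so η > 1.

luxury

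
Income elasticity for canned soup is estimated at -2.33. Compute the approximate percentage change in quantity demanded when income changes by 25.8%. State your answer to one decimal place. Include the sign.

%ΔQ ≈ η × %ΔI = -2.33 × 25.8% = -60.1%.

-60.1%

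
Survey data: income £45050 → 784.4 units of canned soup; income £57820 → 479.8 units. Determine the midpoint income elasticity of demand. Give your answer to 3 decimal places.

ΔQ = 479.8 − 784.4 = -304.6; midpoint Q̄ = (784.4 + 479.8)/2 = 632.1.
ΔI = 57820 − 45050 = 12770; midpoint Ī = (45050 + 57820)/2 = 51435.
η = (ΔQ/Q̄) ÷ (ΔI/Ī) = (-304.6/632.1) ÷ (12770/51435) = -1.941.

-1.941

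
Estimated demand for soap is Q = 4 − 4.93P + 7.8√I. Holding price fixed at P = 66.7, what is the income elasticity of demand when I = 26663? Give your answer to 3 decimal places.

0.671

At P = 66.7, I = 26663: Q = 948.816.
Holding P constant, ∂Q/∂I = 7.8/(2√I) = 0.0238842.
η_I = (∂Q/∂I)·(I/Q) = 0.0238842 × (26663/948.816) = 0.671.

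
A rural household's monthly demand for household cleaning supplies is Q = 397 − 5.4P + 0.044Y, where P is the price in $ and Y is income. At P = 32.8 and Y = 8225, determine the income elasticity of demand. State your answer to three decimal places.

At P = 32.8, Y = 8225: Q = 581.780.
Holding P constant, ∂Q/∂Y = 0.044.
η_Y = (∂Q/∂Y)·(Y/Q) = 0.044 × (8225/581.780) = 0.622.

0.622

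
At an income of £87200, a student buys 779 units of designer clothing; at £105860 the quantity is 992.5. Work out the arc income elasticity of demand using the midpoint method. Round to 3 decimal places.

1.247

ΔQ = 992.5 − 779 = 213.5; midpoint Q̄ = (779 + 992.5)/2 = 885.75.
ΔI = 105860 − 87200 = 18660; midpoint Ī = (87200 + 105860)/2 = 96530.
η = (ΔQ/Q̄) ÷ (ΔI/Ī) = (213.5/885.75) ÷ (18660/96530) = 1.247.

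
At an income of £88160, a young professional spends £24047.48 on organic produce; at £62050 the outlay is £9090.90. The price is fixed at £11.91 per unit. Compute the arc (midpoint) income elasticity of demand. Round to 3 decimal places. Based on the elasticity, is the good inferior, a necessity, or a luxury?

With a constant price, Q₁ = 24047.48/11.91 = 2019.100 and Q₂ = 9090.90/11.91 = 763.300 (equivalently, work directly with expenditure since P cancels).
Midpoint %ΔQ = (9090.90 − 24047.48)/16569.19 = -0.90267; midpoint %ΔI = (62050 − 88160)/75105 = -0.34765.
η = -0.90267 / -0.34765 = 2.597.
η > 1 ⇒ luxury.

2.597 (luxury)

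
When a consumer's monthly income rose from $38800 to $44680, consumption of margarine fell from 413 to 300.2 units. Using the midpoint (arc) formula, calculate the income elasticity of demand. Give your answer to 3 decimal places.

-2.245

ΔQ = 300.2 − 413 = -112.8; midpoint Q̄ = (413 + 300.2)/2 = 356.6.
ΔI = 44680 − 38800 = 5880; midpoint Ī = (38800 + 44680)/2 = 41740.
η = (ΔQ/Q̄) ÷ (ΔI/Ī) = (-112.8/356.6) ÷ (5880/41740) = -2.245.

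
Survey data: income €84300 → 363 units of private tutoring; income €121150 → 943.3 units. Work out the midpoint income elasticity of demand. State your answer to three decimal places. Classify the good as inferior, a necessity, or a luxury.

ΔQ = 943.3 − 363 = 580.3; midpoint Q̄ = (363 + 943.3)/2 = 653.15.
ΔI = 121150 − 84300 = 36850; midpoint Ī = (84300 + 121150)/2 = 102725.
η = (ΔQ/Q̄) ÷ (ΔI/Ī) = (580.3/653.15) ÷ (36850/102725) = 2.477.
η > 1 ⇒ luxury.

2.477 (luxury)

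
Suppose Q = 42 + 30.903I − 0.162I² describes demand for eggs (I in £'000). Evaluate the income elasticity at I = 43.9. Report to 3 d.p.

0.674

At I = 43.9: Q = 1086.4337.
dQ/dI = 30.903 − 0.324I = 16.67940.
η = (dQ/dI)·(I/Q) = 16.67940 × (43.9/1086.4337) = 0.674.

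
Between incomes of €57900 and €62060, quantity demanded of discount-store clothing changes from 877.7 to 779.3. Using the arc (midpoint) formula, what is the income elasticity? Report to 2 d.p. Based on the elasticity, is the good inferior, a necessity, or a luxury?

ΔQ = 779.3 − 877.7 = -98.4; midpoint Q̄ = (877.7 + 779.3)/2 = 828.5.
ΔI = 62060 − 57900 = 4160; midpoint Ī = (57900 + 62060)/2 = 59980.
η = (ΔQ/Q̄) ÷ (ΔI/Ī) = (-98.4/828.5) ÷ (4160/59980) = -1.71.
η < 0 ⇒ inferior good.

-1.71 (inferior good)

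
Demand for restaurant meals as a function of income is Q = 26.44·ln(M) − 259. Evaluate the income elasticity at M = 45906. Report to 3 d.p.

1.065

At M = 45906: Q = 24.816.
dQ/dM = 26.44/M = 0.00057596 at this income.
η = (dQ/dM)·(M/Q) = 0.00057596 × (45906/24.816) = 1.065.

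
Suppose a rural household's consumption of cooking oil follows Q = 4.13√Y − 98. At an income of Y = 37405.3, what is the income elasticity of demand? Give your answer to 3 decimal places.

At Y = 37405.3: Q = 700.761.
dQ/dY = 4.13/(2√Y) = 0.0106771 at this income.
η = (dQ/dY)·(Y/Q) = 0.0106771 × (37405.3/700.761) = 0.570.

0.570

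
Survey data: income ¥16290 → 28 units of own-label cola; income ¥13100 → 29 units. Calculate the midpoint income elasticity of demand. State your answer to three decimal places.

-0.162

ΔQ = 29 − 28 = 1; midpoint Q̄ = (28 + 29)/2 = 28.5.
ΔI = 13100 − 16290 = -3190; midpoint Ī = (16290 + 13100)/2 = 14695.
η = (ΔQ/Q̄) ÷ (ΔI/Ī) = (1/28.5) ÷ (-3190/14695) = -0.162.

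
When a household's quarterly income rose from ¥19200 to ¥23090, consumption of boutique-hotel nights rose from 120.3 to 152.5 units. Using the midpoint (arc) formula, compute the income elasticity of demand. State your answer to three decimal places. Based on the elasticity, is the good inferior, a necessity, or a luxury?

ΔQ = 152.5 − 120.3 = 32.2; midpoint Q̄ = (120.3 + 152.5)/2 = 136.4.
ΔI = 23090 − 19200 = 3890; midpoint Ī = (19200 + 23090)/2 = 21145.
η = (ΔQ/Q̄) ÷ (ΔI/Ī) = (32.2/136.4) ÷ (3890/21145) = 1.283.
η > 1 ⇒ luxury.

1.283 (luxury)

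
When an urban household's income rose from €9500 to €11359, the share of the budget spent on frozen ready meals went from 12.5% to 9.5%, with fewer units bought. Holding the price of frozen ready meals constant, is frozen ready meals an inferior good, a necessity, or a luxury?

inferior good

Quantity demanded falls as income rises, so η < 0.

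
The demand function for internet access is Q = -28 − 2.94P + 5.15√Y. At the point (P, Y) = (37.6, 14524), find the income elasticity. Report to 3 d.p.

At P = 37.6, Y = 14524: Q = 482.111.
Holding P constant, ∂Q/∂Y = 5.15/(2√Y) = 0.0213665.
η_Y = (∂Q/∂Y)·(Y/Q) = 0.0213665 × (14524/482.111) = 0.644.

0.644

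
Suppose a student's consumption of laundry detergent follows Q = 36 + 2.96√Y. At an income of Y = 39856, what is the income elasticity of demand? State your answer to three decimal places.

0.471

At Y = 39856: Q = 626.933.
dQ/dY = 2.96/(2√Y) = 0.00741336 at this income.
η = (dQ/dY)·(Y/Q) = 0.00741336 × (39856/626.933) = 0.471.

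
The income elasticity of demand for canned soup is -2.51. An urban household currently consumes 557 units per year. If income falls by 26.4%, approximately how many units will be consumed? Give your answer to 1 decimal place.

%ΔQ ≈ η × %ΔI = -2.51 × (-26.4%) = 66.264%.
New Q ≈ 557 × (1 + 0.66264) = 926.1.

926.1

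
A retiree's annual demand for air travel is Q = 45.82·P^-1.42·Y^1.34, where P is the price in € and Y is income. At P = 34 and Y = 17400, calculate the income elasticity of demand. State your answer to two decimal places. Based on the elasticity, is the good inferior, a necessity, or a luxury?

For a multiplicative demand Q = A·P^α·Y^β, the income elasticity is β everywhere.
Here β = 1.34, so η = 1.34.
Since η > 1, this is a luxury.

1.34 (luxury)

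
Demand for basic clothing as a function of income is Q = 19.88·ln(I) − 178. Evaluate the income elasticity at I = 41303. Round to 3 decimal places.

0.597

At I = 41303: Q = 33.298.
dQ/dI = 19.88/I = 0.000481321 at this income.
η = (dQ/dI)·(I/Q) = 0.000481321 × (41303/33.298) = 0.597.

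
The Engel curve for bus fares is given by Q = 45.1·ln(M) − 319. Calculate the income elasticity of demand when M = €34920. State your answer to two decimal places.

0.30

At M = 34920: Q = 152.783.
dQ/dM = 45.1/M = 0.00129152 at this income.
η = (dQ/dM)·(M/Q) = 0.00129152 × (34920/152.783) = 0.30.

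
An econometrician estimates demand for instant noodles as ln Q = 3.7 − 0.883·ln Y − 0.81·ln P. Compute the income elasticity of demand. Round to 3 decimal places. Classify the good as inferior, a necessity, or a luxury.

-0.883 (inferior good)

In a log-linear demand, the coefficient on ln Y is the income elasticity.
So η = -0.883.
η < 0 ⇒ inferior good.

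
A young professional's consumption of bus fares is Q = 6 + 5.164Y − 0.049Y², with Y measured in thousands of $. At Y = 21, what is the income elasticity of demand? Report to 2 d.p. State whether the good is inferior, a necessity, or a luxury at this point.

At Y = 21: Q = 92.8350.
dQ/dY = 5.164 − 0.098Y = 3.10600.
η = (dQ/dY)·(Y/Q) = 3.10600 × (21/92.8350) = 0.70.
0 < η < 1 ⇒ necessity.

0.70 (necessity)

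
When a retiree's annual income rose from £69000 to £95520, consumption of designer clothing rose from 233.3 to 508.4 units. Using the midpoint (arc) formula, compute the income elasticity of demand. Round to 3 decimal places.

2.301

ΔQ = 508.4 − 233.3 = 275.1; midpoint Q̄ = (233.3 + 508.4)/2 = 370.85.
ΔI = 95520 − 69000 = 26520; midpoint Ī = (69000 + 95520)/2 = 82260.
η = (ΔQ/Q̄) ÷ (ΔI/Ī) = (275.1/370.85) ÷ (26520/82260) = 2.301.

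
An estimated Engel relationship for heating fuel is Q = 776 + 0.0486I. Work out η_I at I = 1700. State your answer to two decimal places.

At I = 1700: Q = 858.620.
dQ/dI = 0.0486.
η = (dQ/dI)·(I/Q) = 0.0486 × (1700/858.620) = 0.10.

0.10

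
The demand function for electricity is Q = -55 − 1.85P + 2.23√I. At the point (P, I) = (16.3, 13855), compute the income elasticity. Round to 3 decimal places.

0.740

At P = 16.3, I = 13855: Q = 177.332.
Holding P constant, ∂Q/∂I = 2.23/(2√I) = 0.00947265.
η_I = (∂Q/∂I)·(I/Q) = 0.00947265 × (13855/177.332) = 0.740.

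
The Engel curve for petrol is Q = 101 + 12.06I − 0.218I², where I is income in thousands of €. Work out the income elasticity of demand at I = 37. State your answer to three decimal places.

-0.606

At I = 37: Q = 248.7780.
dQ/dI = 12.06 − 0.436I = -4.07200.
η = (dQ/dI)·(I/Q) = -4.07200 × (37/248.7780) = -0.606.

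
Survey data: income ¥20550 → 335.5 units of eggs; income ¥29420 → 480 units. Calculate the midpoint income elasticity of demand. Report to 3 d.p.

ΔQ = 480 − 335.5 = 144.5; midpoint Q̄ = (335.5 + 480)/2 = 407.75.
ΔI = 29420 − 20550 = 8870; midpoint Ī = (20550 + 29420)/2 = 24985.
η = (ΔQ/Q̄) ÷ (ΔI/Ī) = (144.5/407.75) ÷ (8870/24985) = 0.998.

0.998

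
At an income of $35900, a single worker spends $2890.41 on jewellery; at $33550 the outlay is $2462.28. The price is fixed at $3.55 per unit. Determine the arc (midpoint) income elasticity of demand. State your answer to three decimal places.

2.364

With a constant price, Q₁ = 2890.41/3.55 = 814.200 and Q₂ = 2462.28/3.55 = 693.600 (equivalently, work directly with expenditure since P cancels).
Midpoint %ΔQ = (2462.28 − 2890.41)/2676.35 = -0.15997; midpoint %ΔI = (33550 − 35900)/34725 = -0.06767.
η = -0.15997 / -0.06767 = 2.364.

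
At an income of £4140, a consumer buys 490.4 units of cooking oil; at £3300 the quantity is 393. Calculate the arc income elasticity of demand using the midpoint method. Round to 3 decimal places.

ΔQ = 393 − 490.4 = -97.4; midpoint Q̄ = (490.4 + 393)/2 = 441.7.
ΔI = 3300 − 4140 = -840; midpoint Ī = (4140 + 3300)/2 = 3720.
η = (ΔQ/Q̄) ÷ (ΔI/Ī) = (-97.4/441.7) ÷ (-840/3720) = 0.977.

0.977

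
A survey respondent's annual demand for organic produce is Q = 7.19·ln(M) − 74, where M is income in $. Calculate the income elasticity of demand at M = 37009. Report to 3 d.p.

4.408

At M = 37009: Q = 1.631.
dQ/dM = 7.19/M = 0.000194277 at this income.
η = (dQ/dM)·(M/Q) = 0.000194277 × (37009/1.631) = 4.408.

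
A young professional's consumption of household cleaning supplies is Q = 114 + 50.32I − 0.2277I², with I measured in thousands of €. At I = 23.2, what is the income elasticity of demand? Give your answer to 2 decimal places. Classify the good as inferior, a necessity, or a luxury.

At I = 23.2: Q = 1158.8668.
dQ/dI = 50.32 − 0.4554I = 39.75472.
η = (dQ/dI)·(I/Q) = 39.75472 × (23.2/1158.8668) = 0.80.
0 < η < 1 ⇒ necessity.

0.80 (necessity)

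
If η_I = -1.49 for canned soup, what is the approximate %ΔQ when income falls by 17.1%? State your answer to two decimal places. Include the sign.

25.48%

%ΔQ ≈ η × %ΔI = -1.49 × (-17.1%) = 25.48%.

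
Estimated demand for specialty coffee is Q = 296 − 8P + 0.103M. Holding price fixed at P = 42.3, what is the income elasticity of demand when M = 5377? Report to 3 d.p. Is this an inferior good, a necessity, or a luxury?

1.083 (luxury)

At P = 42.3, M = 5377: Q = 511.431.
Holding P constant, ∂Q/∂M = 0.103.
η_M = (∂Q/∂M)·(M/Q) = 0.103 × (5377/511.431) = 1.083.
Since η > 1, this is a luxury.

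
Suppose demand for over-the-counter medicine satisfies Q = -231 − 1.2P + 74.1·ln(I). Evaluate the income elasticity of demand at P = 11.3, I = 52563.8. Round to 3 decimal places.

0.132

At P = 11.3, I = 52563.8: Q = 560.891.
Holding P constant, ∂Q/∂I = 74.1/I = 0.00140972.
η_I = (∂Q/∂I)·(I/Q) = 0.00140972 × (52563.8/560.891) = 0.132.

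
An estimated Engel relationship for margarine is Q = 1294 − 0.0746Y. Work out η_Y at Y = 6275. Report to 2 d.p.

-0.57

At Y = 6275: Q = 825.885.
dQ/dY = −0.0746.
η = (dQ/dY)·(Y/Q) = -0.0746 × (6275/825.885) = -0.57.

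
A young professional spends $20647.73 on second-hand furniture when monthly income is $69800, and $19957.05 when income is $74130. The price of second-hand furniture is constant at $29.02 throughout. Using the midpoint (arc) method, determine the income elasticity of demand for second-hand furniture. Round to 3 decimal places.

-0.565

With a constant price, Q₁ = 20647.73/29.02 = 711.500 and Q₂ = 19957.05/29.02 = 687.700 (equivalently, work directly with expenditure since P cancels).
Midpoint %ΔQ = (19957.05 − 20647.73)/20302.39 = -0.03402; midpoint %ΔI = (74130 − 69800)/71965 = 0.06017.
η = -0.03402 / 0.06017 = -0.565.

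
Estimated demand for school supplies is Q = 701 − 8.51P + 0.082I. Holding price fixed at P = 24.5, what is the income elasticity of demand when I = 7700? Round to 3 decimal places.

At P = 24.5, I = 7700: Q = 1123.905.
Holding P constant, ∂Q/∂I = 0.082.
η_I = (∂Q/∂I)·(I/Q) = 0.082 × (7700/1123.905) = 0.562.

0.562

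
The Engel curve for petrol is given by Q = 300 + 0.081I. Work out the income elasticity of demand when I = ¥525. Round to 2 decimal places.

0.12

At I = 525: Q = 342.525.
dQ/dI = 0.081.
η = (dQ/dI)·(I/Q) = 0.081 × (525/342.525) = 0.12.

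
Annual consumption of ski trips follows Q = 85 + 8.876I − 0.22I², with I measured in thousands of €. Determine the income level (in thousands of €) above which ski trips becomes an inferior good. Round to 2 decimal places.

20.17

dQ/dI = 8.876 − 0.44I.
The good is inferior where dQ/dI < 0. Setting dQ/dI = 0 gives I = 8.876 / 0.44 = 20.17.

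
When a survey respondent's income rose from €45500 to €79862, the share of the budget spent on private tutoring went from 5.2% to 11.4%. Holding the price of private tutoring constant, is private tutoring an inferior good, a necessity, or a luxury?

luxury

The budget share rises as income rises, so η > 1.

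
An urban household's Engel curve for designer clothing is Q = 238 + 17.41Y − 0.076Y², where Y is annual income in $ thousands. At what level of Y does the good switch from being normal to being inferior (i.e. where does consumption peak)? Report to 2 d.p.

dQ/dY = 17.41 − 0.152Y.
The good is inferior where dQ/dY < 0. Setting dQ/dY = 0 gives Y = 17.41 / 0.152 = 114.54.

114.54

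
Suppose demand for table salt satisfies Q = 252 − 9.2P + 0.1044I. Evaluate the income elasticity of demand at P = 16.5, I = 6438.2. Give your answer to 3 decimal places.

0.870

At P = 16.5, I = 6438.2: Q = 772.348.
Holding P constant, ∂Q/∂I = 0.1044.
η_I = (∂Q/∂I)·(I/Q) = 0.1044 × (6438.2/772.348) = 0.870.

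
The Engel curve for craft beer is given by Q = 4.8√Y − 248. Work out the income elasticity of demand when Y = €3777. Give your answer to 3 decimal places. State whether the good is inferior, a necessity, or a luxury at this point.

3.139 (luxury)

At Y = 3777: Q = 46.995.
dQ/dY = 4.8/(2√Y) = 0.0390515 at this income.
η = (dQ/dY)·(Y/Q) = 0.0390515 × (3777/46.995) = 3.139.
Since η > 1, the good is a luxury.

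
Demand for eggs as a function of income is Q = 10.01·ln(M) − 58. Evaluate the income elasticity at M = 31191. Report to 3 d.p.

At M = 31191: Q = 45.582.
dQ/dM = 10.01/M = 0.000320926 at this income.
η = (dQ/dM)·(M/Q) = 0.000320926 × (31191/45.582) = 0.220.

0.220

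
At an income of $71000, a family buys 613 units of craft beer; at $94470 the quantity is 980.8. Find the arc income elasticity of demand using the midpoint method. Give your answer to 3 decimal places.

1.627

ΔQ = 980.8 − 613 = 367.8; midpoint Q̄ = (613 + 980.8)/2 = 796.9.
ΔI = 94470 − 71000 = 23470; midpoint Ī = (71000 + 94470)/2 = 82735.
η = (ΔQ/Q̄) ÷ (ΔI/Ī) = (367.8/796.9) ÷ (23470/82735) = 1.627.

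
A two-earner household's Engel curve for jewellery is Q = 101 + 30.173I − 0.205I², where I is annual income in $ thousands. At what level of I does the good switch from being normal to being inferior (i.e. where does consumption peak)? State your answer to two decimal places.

73.59

dQ/dI = 30.173 − 0.41I.
The good is inferior where dQ/dI < 0. Setting dQ/dI = 0 gives I = 30.173 / 0.41 = 73.59.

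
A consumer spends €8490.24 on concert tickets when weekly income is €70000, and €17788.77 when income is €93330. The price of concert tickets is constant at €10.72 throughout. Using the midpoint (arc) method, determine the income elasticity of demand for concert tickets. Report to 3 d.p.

With a constant price, Q₁ = 8490.24/10.72 = 792.000 and Q₂ = 17788.77/10.72 = 1659.400 (equivalently, work directly with expenditure since P cancels).
Midpoint %ΔQ = (17788.77 − 8490.24)/13139.51 = 0.70768; midpoint %ΔI = (93330 − 70000)/81665 = 0.28568.
η = 0.70768 / 0.28568 = 2.477.

2.477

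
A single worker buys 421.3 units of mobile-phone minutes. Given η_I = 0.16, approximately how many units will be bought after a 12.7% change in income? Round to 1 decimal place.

429.9

%ΔQ ≈ η × %ΔI = 0.16 × 12.7% = 2.032%.
New Q ≈ 421.3 × (1 + 0.02032) = 429.9.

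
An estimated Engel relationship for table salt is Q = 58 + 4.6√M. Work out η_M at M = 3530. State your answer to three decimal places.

At M = 3530: Q = 331.303.
dQ/dM = 4.6/(2√M) = 0.0387115 at this income.
η = (dQ/dM)·(M/Q) = 0.0387115 × (3530/331.303) = 0.412.

0.412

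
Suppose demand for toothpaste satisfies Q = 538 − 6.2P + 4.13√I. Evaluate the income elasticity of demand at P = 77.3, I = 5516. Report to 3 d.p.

0.420

At P = 77.3, I = 5516: Q = 365.474.
Holding P constant, ∂Q/∂I = 4.13/(2√I) = 0.027804.
η_I = (∂Q/∂I)·(I/Q) = 0.027804 × (5516/365.474) = 0.420.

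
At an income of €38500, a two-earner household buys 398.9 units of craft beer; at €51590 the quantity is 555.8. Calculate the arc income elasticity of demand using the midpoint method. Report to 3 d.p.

1.131

ΔQ = 555.8 − 398.9 = 156.9; midpoint Q̄ = (398.9 + 555.8)/2 = 477.35.
ΔI = 51590 − 38500 = 13090; midpoint Ī = (38500 + 51590)/2 = 45045.
η = (ΔQ/Q̄) ÷ (ΔI/Ī) = (156.9/477.35) ÷ (13090/45045) = 1.131.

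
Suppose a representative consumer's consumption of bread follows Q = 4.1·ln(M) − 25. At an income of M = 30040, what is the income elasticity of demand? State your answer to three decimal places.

At M = 30040: Q = 17.272.
dQ/dM = 4.1/M = 0.000136485 at this income.
η = (dQ/dM)·(M/Q) = 0.000136485 × (30040/17.272) = 0.237.

0.237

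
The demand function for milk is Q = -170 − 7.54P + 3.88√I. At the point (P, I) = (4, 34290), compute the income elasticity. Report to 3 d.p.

0.693

At P = 4, I = 34290: Q = 518.321.
Holding P constant, ∂Q/∂I = 3.88/(2√I) = 0.0104765.
η_I = (∂Q/∂I)·(I/Q) = 0.0104765 × (34290/518.321) = 0.693.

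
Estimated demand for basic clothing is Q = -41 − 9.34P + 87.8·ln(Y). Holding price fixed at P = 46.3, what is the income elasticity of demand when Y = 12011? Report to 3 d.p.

0.250

At P = 46.3, Y = 12011: Q = 351.314.
Holding P constant, ∂Q/∂Y = 87.8/Y = 0.00730997.
η_Y = (∂Q/∂Y)·(Y/Q) = 0.00730997 × (12011/351.314) = 0.250.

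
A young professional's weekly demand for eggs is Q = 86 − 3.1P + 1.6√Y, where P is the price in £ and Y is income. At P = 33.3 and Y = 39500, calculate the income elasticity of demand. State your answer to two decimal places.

At P = 33.3, Y = 39500: Q = 300.764.
Holding P constant, ∂Q/∂Y = 1.6/(2√Y) = 0.00402524.
η_Y = (∂Q/∂Y)·(Y/Q) = 0.00402524 × (39500/300.764) = 0.53.

0.53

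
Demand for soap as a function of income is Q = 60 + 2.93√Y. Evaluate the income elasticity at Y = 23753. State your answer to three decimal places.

At Y = 23753: Q = 511.572.
dQ/dY = 2.93/(2√Y) = 0.00950557 at this income.
η = (dQ/dY)·(Y/Q) = 0.00950557 × (23753/511.572) = 0.441.

0.441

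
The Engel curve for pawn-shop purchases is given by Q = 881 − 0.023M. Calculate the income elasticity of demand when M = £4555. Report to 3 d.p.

-0.135

At M = 4555: Q = 776.235.
dQ/dM = −0.023.
η = (dQ/dM)·(M/Q) = -0.023 × (4555/776.235) = -0.135.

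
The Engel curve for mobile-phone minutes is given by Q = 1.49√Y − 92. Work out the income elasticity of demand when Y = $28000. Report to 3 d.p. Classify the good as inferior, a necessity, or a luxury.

At Y = 28000: Q = 157.325.
dQ/dY = 1.49/(2√Y) = 0.00445223 at this income.
η = (dQ/dY)·(Y/Q) = 0.00445223 × (28000/157.325) = 0.792.
Since 0 < η < 1, the good is a necessity.

0.792 (necessity)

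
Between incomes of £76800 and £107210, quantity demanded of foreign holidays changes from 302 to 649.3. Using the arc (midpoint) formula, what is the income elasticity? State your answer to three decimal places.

2.209

ΔQ = 649.3 − 302 = 347.3; midpoint Q̄ = (302 + 649.3)/2 = 475.65.
ΔI = 107210 − 76800 = 30410; midpoint Ī = (76800 + 107210)/2 = 92005.
η = (ΔQ/Q̄) ÷ (ΔI/Ī) = (347.3/475.65) ÷ (30410/92005) = 2.209.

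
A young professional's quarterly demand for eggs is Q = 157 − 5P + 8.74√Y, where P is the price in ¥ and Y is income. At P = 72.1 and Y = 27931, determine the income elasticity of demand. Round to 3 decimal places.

At P = 72.1, Y = 27931: Q = 1257.179.
Holding P constant, ∂Q/∂Y = 8.74/(2√Y) = 0.026148.
η_Y = (∂Q/∂Y)·(Y/Q) = 0.026148 × (27931/1257.179) = 0.581.

0.581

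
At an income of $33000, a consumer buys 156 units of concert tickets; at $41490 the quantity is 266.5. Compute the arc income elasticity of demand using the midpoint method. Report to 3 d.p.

2.295

ΔQ = 266.5 − 156 = 110.5; midpoint Q̄ = (156 + 266.5)/2 = 211.25.
ΔI = 41490 − 33000 = 8490; midpoint Ī = (33000 + 41490)/2 = 37245.
η = (ΔQ/Q̄) ÷ (ΔI/Ī) = (110.5/211.25) ÷ (8490/37245) = 2.295.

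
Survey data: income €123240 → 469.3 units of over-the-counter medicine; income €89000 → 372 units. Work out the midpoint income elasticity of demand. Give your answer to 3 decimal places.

ΔQ = 372 − 469.3 = -97.3; midpoint Q̄ = (469.3 + 372)/2 = 420.65.
ΔI = 89000 − 123240 = -34240; midpoint Ī = (123240 + 89000)/2 = 106120.
η = (ΔQ/Q̄) ÷ (ΔI/Ī) = (-97.3/420.65) ÷ (-34240/106120) = 0.717.

0.717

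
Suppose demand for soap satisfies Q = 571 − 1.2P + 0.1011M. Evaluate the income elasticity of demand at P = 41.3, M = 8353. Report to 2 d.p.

0.62

At P = 41.3, M = 8353: Q = 1365.928.
Holding P constant, ∂Q/∂M = 0.1011.
η_M = (∂Q/∂M)·(M/Q) = 0.1011 × (8353/1365.928) = 0.62.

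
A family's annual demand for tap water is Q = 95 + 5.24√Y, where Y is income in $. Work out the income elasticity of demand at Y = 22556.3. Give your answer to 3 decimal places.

At Y = 22556.3: Q = 881.983.
dQ/dY = 5.24/(2√Y) = 0.0174449 at this income.
η = (dQ/dY)·(Y/Q) = 0.0174449 × (22556.3/881.983) = 0.446.

0.446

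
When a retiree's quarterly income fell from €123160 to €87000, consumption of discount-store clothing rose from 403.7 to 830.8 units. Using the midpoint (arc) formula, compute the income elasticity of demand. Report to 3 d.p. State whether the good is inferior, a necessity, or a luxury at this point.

-2.011 (inferior good)

ΔQ = 830.8 − 403.7 = 427.1; midpoint Q̄ = (403.7 + 830.8)/2 = 617.25.
ΔI = 87000 − 123160 = -36160; midpoint Ī = (123160 + 87000)/2 = 105080.
η = (ΔQ/Q̄) ÷ (ΔI/Ī) = (427.1/617.25) ÷ (-36160/105080) = -2.011.
η < 0 ⇒ inferior good.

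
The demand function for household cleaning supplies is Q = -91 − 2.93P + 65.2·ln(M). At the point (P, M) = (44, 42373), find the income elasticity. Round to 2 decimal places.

0.14

At P = 44, M = 42373: Q = 474.738.
Holding P constant, ∂Q/∂M = 65.2/M = 0.00153872.
η_M = (∂Q/∂M)·(M/Q) = 0.00153872 × (42373/474.738) = 0.14.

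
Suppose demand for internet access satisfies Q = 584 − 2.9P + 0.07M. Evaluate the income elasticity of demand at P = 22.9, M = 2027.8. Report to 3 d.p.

0.215

At P = 22.9, M = 2027.8: Q = 659.536.
Holding P constant, ∂Q/∂M = 0.07.
η_M = (∂Q/∂M)·(M/Q) = 0.07 × (2027.8/659.536) = 0.215.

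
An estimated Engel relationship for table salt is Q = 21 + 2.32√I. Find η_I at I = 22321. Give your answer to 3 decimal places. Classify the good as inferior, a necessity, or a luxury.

At I = 22321: Q = 367.613.
dQ/dI = 2.32/(2√I) = 0.00776428 at this income.
η = (dQ/dI)·(I/Q) = 0.00776428 × (22321/367.613) = 0.471.
Since 0 < η < 1, the good is a necessity.

0.471 (necessity)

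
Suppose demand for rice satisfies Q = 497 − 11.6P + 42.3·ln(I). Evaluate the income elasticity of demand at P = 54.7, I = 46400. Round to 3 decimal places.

0.133

At P = 54.7, I = 46400: Q = 316.996.
Holding P constant, ∂Q/∂I = 42.3/I = 0.000911638.
η_I = (∂Q/∂I)·(I/Q) = 0.000911638 × (46400/316.996) = 0.133.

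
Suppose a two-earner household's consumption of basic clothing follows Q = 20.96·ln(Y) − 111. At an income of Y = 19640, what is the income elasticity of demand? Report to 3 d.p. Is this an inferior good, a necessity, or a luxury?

At Y = 19640: Q = 96.196.
dQ/dY = 20.96/Y = 0.00106721 at this income.
η = (dQ/dY)·(Y/Q) = 0.00106721 × (19640/96.196) = 0.218.
Since 0 < η < 1, the good is a necessity.

0.218 (necessity)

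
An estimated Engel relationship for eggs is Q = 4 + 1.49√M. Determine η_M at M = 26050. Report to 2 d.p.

0.49

At M = 26050: Q = 244.486.
dQ/dM = 1.49/(2√M) = 0.00461586 at this income.
η = (dQ/dM)·(M/Q) = 0.00461586 × (26050/244.486) = 0.49.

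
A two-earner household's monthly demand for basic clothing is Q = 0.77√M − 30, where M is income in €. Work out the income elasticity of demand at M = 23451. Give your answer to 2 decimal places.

0.67

At M = 23451: Q = 87.916.
dQ/dM = 0.77/(2√M) = 0.00251409 at this income.
η = (dQ/dM)·(M/Q) = 0.00251409 × (23451/87.916) = 0.67.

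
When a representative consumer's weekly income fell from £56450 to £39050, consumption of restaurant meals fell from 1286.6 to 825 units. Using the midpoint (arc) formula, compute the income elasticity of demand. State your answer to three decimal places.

1.200

ΔQ = 825 − 1286.6 = -461.6; midpoint Q̄ = (1286.6 + 825)/2 = 1055.8.
ΔI = 39050 − 56450 = -17400; midpoint Ī = (56450 + 39050)/2 = 47750.
η = (ΔQ/Q̄) ÷ (ΔI/Ī) = (-461.6/1055.8) ÷ (-17400/47750) = 1.200.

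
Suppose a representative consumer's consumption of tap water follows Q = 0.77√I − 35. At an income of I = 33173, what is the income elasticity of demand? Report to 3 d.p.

At I = 33173: Q = 105.244.
dQ/dI = 0.77/(2√I) = 0.00211382 at this income.
η = (dQ/dI)·(I/Q) = 0.00211382 × (33173/105.244) = 0.666.

0.666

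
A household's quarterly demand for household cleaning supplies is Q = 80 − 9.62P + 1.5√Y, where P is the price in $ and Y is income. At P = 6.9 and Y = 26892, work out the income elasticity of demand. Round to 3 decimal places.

At P = 6.9, Y = 26892: Q = 259.604.
Holding P constant, ∂Q/∂Y = 1.5/(2√Y) = 0.00457351.
η_Y = (∂Q/∂Y)·(Y/Q) = 0.00457351 × (26892/259.604) = 0.474.

0.474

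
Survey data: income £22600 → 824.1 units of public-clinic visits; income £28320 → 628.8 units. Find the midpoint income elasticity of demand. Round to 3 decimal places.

-1.197

ΔQ = 628.8 − 824.1 = -195.3; midpoint Q̄ = (824.1 + 628.8)/2 = 726.45.
ΔI = 28320 − 22600 = 5720; midpoint Ī = (22600 + 28320)/2 = 25460.
η = (ΔQ/Q̄) ÷ (ΔI/Ī) = (-195.3/726.45) ÷ (5720/25460) = -1.197.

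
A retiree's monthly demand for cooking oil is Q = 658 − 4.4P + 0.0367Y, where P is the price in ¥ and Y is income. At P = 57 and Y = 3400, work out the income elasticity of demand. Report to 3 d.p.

0.235

At P = 57, Y = 3400: Q = 531.980.
Holding P constant, ∂Q/∂Y = 0.0367.
η_Y = (∂Q/∂Y)·(Y/Q) = 0.0367 × (3400/531.980) = 0.235.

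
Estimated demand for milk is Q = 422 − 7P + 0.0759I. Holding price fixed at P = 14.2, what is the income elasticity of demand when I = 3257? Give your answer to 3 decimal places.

0.434

At P = 14.2, I = 3257: Q = 569.806.
Holding P constant, ∂Q/∂I = 0.0759.
η_I = (∂Q/∂I)·(I/Q) = 0.0759 × (3257/569.806) = 0.434.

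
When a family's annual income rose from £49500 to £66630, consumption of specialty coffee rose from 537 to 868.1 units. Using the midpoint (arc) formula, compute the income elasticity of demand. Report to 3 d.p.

ΔQ = 868.1 − 537 = 331.1; midpoint Q̄ = (537 + 868.1)/2 = 702.55.
ΔI = 66630 − 49500 = 17130; midpoint Ī = (49500 + 66630)/2 = 58065.
η = (ΔQ/Q̄) ÷ (ΔI/Ī) = (331.1/702.55) ÷ (17130/58065) = 1.597.

1.597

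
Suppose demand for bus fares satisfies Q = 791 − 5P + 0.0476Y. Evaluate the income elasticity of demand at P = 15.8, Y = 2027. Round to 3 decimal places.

At P = 15.8, Y = 2027: Q = 808.485.
Holding P constant, ∂Q/∂Y = 0.0476.
η_Y = (∂Q/∂Y)·(Y/Q) = 0.0476 × (2027/808.485) = 0.119.

0.119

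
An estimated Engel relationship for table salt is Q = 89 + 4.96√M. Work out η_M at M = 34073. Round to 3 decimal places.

0.456

At M = 34073: Q = 1004.560.
dQ/dM = 4.96/(2√M) = 0.0134353 at this income.
η = (dQ/dM)·(M/Q) = 0.0134353 × (34073/1004.560) = 0.456.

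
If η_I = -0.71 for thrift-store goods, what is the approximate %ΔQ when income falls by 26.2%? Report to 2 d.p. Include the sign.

18.60%

%ΔQ ≈ η × %ΔI = -0.71 × (-26.2%) = 18.60%.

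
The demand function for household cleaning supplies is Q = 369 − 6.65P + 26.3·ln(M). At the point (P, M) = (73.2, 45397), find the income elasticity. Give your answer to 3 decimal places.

0.160

At P = 73.2, M = 45397: Q = 164.240.
Holding P constant, ∂Q/∂M = 26.3/M = 0.000579333.
η_M = (∂Q/∂M)·(M/Q) = 0.000579333 × (45397/164.240) = 0.160.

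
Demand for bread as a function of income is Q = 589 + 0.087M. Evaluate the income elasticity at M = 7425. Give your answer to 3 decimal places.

0.523

At M = 7425: Q = 1234.975.
dQ/dM = 0.087.
η = (dQ/dM)·(M/Q) = 0.087 × (7425/1234.975) = 0.523.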